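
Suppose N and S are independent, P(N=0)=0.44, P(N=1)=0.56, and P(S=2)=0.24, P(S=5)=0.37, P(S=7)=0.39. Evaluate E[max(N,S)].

E[max(N,S)] = Σ_n Σ_s max(n,s) · P(N=n)P(S=s)
 = 2·0.1056 + 5·0.1628 + 7·0.1716 + 2·0.1344 + 5·0.2072 + 7·0.2184
 = 0.2112 + 0.814 + 1.2012 + 0.2688 + 1.036 + 1.5288
 = 5.06

5.06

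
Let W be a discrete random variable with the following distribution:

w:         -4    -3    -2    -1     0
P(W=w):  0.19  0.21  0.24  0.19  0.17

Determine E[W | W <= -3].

P(W <= -3) = 0.19 + 0.21 = 0.4.
E[W | W <= -3] = [(-4)·0.19 + (-3)·0.21] / 0.4
 = -1.39 / 0.4
 = -139/40

-3.475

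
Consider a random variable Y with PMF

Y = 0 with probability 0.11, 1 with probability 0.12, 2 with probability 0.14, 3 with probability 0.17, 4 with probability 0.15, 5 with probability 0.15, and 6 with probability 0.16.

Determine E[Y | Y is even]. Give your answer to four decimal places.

3.2857

P(Y is even) = 0.11 + 0.14 + 0.15 + 0.16 = 0.56.
E[Y | Y is even] = [0·0.11 + 2·0.14 + 4·0.15 + 6·0.16] / 0.56
 = 1.84 / 0.56
 = 23/7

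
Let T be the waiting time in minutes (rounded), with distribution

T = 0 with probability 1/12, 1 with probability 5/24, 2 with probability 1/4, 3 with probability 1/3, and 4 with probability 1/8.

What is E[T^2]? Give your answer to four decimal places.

6.2083

E[T^2] = Σ t^2·P(T=t)
 = 0·1/12 + 1·5/24 + 4·1/4 + 9·1/3 + 16·1/8
 = 0 + 5/24 + 1 + 3 + 2
 = 149/24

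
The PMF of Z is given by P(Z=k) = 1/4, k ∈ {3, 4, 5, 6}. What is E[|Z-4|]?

1

E[|Z-4|] = Σ |z-4|·P(Z=z)
 = 1·1/4 + 0·1/4 + 1·1/4 + 2·1/4
 = 1/4 + 0 + 1/4 + 1/2
 = 1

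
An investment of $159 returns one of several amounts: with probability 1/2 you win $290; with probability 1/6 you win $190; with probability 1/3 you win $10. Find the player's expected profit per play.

E[payout] = 290·1/2 + 190·1/6 + 10·1/3
 = 145 + 95/3 + 10/3
 = 180
Net = 180 - 159 = 21

21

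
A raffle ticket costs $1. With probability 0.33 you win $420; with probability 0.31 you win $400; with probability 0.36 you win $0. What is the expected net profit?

E[payout] = 420·0.33 + 400·0.31 + 0·0.36
 = 138.6 + 124 + 0
 = 262.6
Net = 262.6 - 1 = 261.6

261.6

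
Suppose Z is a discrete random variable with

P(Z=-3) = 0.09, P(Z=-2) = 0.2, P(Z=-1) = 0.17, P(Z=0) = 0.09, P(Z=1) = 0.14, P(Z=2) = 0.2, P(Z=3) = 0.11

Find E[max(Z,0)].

0.87

E[max(Z,0)] = Σ max(z,0)·P(Z=z)
 = 0·0.09 + 0·0.2 + 0·0.17 + 0·0.09 + 1·0.14 + 2·0.2 + 3·0.11
 = 0 + 0 + 0 + 0 + 0.14 + 0.4 + 0.33
 = 0.87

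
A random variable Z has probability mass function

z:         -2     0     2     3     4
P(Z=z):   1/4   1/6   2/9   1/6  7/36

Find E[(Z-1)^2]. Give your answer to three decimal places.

E[(Z-1)^2] = Σ (z-1)^2·P(Z=z)
 = 9·1/4 + 1·1/6 + 1·2/9 + 4·1/6 + 9·7/36
 = 9/4 + 1/6 + 2/9 + 2/3 + 7/4
 = 91/18

5.056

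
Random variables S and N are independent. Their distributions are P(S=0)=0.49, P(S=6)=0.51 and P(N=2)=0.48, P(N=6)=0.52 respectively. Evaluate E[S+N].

E[S+N] = Σ_s Σ_n (s+n) · P(S=s)P(N=n)
 = 2·0.2352 + 6·0.2548 + 8·0.2448 + 12·0.2652
 = 0.4704 + 1.5288 + 1.9584 + 3.1824
 = 7.14

7.14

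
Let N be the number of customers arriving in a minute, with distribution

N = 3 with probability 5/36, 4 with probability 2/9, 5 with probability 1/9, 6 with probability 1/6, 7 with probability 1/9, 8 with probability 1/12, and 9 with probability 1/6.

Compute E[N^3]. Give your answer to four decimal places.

E[N^3] = Σ n^3·P(N=n)
 = 27·5/36 + 64·2/9 + 125·1/9 + 216·1/6 + 343·1/9 + 512·1/12 + 729·1/6
 = 15/4 + 128/9 + 125/9 + 36 + 343/9 + 128/3 + 243/2
 = 9725/36

270.1389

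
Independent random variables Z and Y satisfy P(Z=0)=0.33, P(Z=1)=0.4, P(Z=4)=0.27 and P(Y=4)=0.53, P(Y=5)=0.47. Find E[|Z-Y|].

E[|Z-Y|] = Σ_z Σ_y |z-y| · P(Z=z)P(Y=y)
 = 4·0.1749 + 5·0.1551 + 3·0.212 + 4·0.188 + 0·0.1431 + 1·0.1269
 = 0.6996 + 0.7755 + 0.636 + 0.752 + 0 + 0.1269
 = 2.99

2.99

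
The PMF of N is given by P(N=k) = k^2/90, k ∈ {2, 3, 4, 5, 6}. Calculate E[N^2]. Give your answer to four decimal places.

25.2667

E[N^2] = Σ n^2·P(N=n)
 = 4·2/45 + 9·1/10 + 16·8/45 + 25·5/18 + 36·2/5
 = 8/45 + 9/10 + 128/45 + 125/18 + 72/5
 = 379/15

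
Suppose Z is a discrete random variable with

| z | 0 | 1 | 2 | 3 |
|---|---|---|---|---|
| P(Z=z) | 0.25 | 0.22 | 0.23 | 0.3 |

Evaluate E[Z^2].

3.84

E[Z^2] = Σ z^2·P(Z=z)
 = 0·0.25 + 1·0.22 + 4·0.23 + 9·0.3
 = 0 + 0.22 + 0.92 + 2.7
 = 3.84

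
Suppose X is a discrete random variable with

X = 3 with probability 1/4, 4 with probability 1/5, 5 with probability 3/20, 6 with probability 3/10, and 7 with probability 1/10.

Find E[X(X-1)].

E[X(X-1)] = Σ x(x-1)·P(X=x)
 = 6·1/4 + 12·1/5 + 20·3/20 + 30·3/10 + 42·1/10
 = 3/2 + 12/5 + 3 + 9 + 21/5
 = 201/10

20.1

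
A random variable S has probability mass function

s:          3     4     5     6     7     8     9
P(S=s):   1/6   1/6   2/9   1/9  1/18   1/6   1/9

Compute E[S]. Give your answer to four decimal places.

E[S] = Σ s·P(S=s)
 = 3·1/6 + 4·1/6 + 5·2/9 + 6·1/9 + 7·1/18 + 8·1/6 + 9·1/9
 = 1/2 + 2/3 + 10/9 + 2/3 + 7/18 + 4/3 + 1
 = 17/3

5.6667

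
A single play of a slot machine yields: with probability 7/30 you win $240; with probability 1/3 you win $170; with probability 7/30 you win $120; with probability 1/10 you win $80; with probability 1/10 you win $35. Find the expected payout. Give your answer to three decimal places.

152.167

E[payout] = 240·7/30 + 170·1/3 + 120·7/30 + 80·1/10 + 35·1/10
 = 56 + 170/3 + 28 + 8 + 7/2
 = 913/6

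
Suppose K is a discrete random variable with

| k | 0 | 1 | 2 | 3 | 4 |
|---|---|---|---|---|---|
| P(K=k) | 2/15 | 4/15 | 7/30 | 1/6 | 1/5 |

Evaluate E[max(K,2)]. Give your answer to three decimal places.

2.567

E[max(K,2)] = Σ max(k,2)·P(K=k)
 = 2·2/15 + 2·4/15 + 2·7/30 + 3·1/6 + 4·1/5
 = 4/15 + 8/15 + 7/15 + 1/2 + 4/5
 = 77/30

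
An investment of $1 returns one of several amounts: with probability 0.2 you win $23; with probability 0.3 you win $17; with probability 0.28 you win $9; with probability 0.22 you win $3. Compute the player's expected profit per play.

E[payout] = 23·0.2 + 17·0.3 + 9·0.28 + 3·0.22
 = 4.6 + 5.1 + 2.52 + 0.66
 = 12.88
Net = 12.88 - 1 = 11.88

11.88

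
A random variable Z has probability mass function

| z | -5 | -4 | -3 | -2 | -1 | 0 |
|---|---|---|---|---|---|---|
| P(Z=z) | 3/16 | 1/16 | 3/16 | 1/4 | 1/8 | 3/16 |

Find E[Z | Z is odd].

P(Z is odd) = 3/16 + 3/16 + 1/8 = 1/2.
E[Z | Z is odd] = [(-5)·3/16 + (-3)·3/16 + (-1)·1/8] / (1/2)
 = -13/8 / (1/2)
 = -13/4

-3.25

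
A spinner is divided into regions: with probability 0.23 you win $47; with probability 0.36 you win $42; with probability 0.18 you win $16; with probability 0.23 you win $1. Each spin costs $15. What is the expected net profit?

14.04

E[payout] = 47·0.23 + 42·0.36 + 16·0.18 + 1·0.23
 = 10.81 + 15.12 + 2.88 + 0.23
 = 29.04
Net = 29.04 - 15 = 14.04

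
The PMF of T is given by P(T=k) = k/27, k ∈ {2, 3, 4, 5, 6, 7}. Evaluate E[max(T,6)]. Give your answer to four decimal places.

E[max(T,6)] = Σ max(t,6)·P(T=t)
 = 6·2/27 + 6·1/9 + 6·4/27 + 6·5/27 + 6·2/9 + 7·7/27
 = 4/9 + 2/3 + 8/9 + 10/9 + 4/3 + 49/27
 = 169/27

6.2593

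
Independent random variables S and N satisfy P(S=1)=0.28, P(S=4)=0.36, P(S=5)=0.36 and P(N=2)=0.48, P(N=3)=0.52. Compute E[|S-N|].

E[|S-N|] = Σ_s Σ_n |s-n| · P(S=s)P(N=n)
 = 1·0.1344 + 2·0.1456 + 2·0.1728 + 1·0.1872 + 3·0.1728 + 2·0.1872
 = 0.1344 + 0.2912 + 0.3456 + 0.1872 + 0.5184 + 0.3744
 = 1.8512

1.8512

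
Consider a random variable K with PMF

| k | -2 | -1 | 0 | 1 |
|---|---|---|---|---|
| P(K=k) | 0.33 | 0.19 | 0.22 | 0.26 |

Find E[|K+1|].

E[|K+1|] = Σ |k+1|·P(K=k)
 = 1·0.33 + 0·0.19 + 1·0.22 + 2·0.26
 = 0.33 + 0 + 0.22 + 0.52
 = 1.07

1.07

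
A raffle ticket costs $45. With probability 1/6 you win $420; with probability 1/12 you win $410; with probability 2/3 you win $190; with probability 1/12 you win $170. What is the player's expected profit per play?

200

E[payout] = 420·1/6 + 410·1/12 + 190·2/3 + 170·1/12
 = 70 + 205/6 + 380/3 + 85/6
 = 245
Net = 245 - 45 = 200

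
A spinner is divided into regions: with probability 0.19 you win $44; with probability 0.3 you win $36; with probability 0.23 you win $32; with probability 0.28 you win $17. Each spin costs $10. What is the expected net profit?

E[payout] = 44·0.19 + 36·0.3 + 32·0.23 + 17·0.28
 = 8.36 + 10.8 + 7.36 + 4.76
 = 31.28
Net = 31.28 - 10 = 21.28

21.28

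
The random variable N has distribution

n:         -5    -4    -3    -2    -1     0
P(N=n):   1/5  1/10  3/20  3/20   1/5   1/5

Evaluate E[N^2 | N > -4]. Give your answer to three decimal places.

3.071

P(N > -4) = 3/20 + 3/20 + 1/5 + 1/5 = 7/10.
E[N^2 | N > -4] = [9·3/20 + 4·3/20 + 1·1/5 + 0·1/5] / (7/10)
 = 43/20 / (7/10)
 = 43/14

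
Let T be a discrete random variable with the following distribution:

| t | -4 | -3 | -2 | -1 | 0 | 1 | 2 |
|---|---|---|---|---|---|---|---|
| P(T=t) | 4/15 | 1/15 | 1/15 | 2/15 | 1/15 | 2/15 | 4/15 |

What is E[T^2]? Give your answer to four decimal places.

E[T^2] = Σ t^2·P(T=t)
 = 16·4/15 + 9·1/15 + 4·1/15 + 1·2/15 + 0·1/15 + 1·2/15 + 4·4/15
 = 64/15 + 3/5 + 4/15 + 2/15 + 0 + 2/15 + 16/15
 = 97/15

6.4667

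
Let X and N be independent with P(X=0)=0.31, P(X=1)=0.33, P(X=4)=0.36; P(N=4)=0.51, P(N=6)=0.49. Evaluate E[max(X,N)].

4.98

E[max(X,N)] = Σ_x Σ_n max(x,n) · P(X=x)P(N=n)
 = 4·0.1581 + 6·0.1519 + 4·0.1683 + 6·0.1617 + 4·0.1836 + 6·0.1764
 = 0.6324 + 0.9114 + 0.6732 + 0.9702 + 0.7344 + 1.0584
 = 4.98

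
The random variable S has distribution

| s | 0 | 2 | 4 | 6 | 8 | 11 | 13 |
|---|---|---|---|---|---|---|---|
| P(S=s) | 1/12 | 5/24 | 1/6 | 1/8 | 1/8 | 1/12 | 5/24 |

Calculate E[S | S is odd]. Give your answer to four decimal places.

12.4286

P(S is odd) = 1/12 + 5/24 = 7/24.
E[S | S is odd] = [11·1/12 + 13·5/24] / (7/24)
 = 29/8 / (7/24)
 = 87/7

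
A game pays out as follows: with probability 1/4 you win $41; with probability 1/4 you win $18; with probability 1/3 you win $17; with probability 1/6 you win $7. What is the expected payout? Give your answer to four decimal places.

E[payout] = 41·1/4 + 18·1/4 + 17·1/3 + 7·1/6
 = 41/4 + 9/2 + 17/3 + 7/6
 = 259/12

21.5833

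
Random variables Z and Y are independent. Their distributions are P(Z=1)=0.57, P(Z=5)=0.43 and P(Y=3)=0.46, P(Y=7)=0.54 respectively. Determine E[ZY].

E[ZY] = Σ_z Σ_y zy · P(Z=z)P(Y=y)
 = 3·0.2622 + 7·0.3078 + 15·0.1978 + 35·0.2322
 = 0.7866 + 2.1546 + 2.967 + 8.127
 = 14.0352

14.0352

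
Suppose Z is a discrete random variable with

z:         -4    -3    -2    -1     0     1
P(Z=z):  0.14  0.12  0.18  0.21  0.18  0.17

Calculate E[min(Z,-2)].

-2.4

E[min(Z,-2)] = Σ min(z,-2)·P(Z=z)
 = (-4)·0.14 + (-3)·0.12 + (-2)·0.18 + (-2)·0.21 + (-2)·0.18 + (-2)·0.17
 = (-0.56) + (-0.36) + (-0.36) + (-0.42) + (-0.36) + (-0.34)
 = -2.4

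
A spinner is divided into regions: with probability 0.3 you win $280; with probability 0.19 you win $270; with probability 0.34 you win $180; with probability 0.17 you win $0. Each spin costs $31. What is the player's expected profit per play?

165.5

E[payout] = 280·0.3 + 270·0.19 + 180·0.34 + 0·0.17
 = 84 + 51.3 + 61.2 + 0
 = 196.5
Net = 196.5 - 31 = 165.5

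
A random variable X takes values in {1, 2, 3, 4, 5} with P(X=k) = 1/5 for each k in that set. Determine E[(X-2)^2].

3

E[(X-2)^2] = Σ (x-2)^2·P(X=x)
 = 1·1/5 + 0·1/5 + 1·1/5 + 4·1/5 + 9·1/5
 = 1/5 + 0 + 1/5 + 4/5 + 9/5
 = 3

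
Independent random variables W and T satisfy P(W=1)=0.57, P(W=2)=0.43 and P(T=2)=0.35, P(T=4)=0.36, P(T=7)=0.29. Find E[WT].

E[WT] = Σ_w Σ_t wt · P(W=w)P(T=t)
 = 2·0.1995 + 4·0.2052 + 7·0.1653 + 4·0.1505 + 8·0.1548 + 14·0.1247
 = 0.399 + 0.8208 + 1.1571 + 0.602 + 1.2384 + 1.7458
 = 5.9631

5.9631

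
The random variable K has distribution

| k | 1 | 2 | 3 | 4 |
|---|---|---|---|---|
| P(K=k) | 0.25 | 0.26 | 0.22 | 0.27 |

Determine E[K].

E[K] = Σ k·P(K=k)
 = 1·0.25 + 2·0.26 + 3·0.22 + 4·0.27
 = 0.25 + 0.52 + 0.66 + 1.08
 = 2.51

2.51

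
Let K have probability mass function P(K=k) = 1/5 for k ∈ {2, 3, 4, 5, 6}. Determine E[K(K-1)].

14

E[K(K-1)] = Σ k(k-1)·P(K=k)
 = 2·1/5 + 6·1/5 + 12·1/5 + 20·1/5 + 30·1/5
 = 2/5 + 6/5 + 12/5 + 4 + 6
 = 14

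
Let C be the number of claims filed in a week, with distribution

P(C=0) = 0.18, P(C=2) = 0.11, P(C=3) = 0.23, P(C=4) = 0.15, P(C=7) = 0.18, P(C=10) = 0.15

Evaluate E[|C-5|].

E[|C-5|] = Σ |c-5|·P(C=c)
 = 5·0.18 + 3·0.11 + 2·0.23 + 1·0.15 + 2·0.18 + 5·0.15
 = 0.9 + 0.33 + 0.46 + 0.15 + 0.36 + 0.75
 = 2.95

2.95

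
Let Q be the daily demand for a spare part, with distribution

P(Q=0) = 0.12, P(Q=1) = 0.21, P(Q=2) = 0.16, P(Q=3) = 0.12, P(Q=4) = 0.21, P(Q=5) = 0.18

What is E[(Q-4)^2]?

4.75

E[(Q-4)^2] = Σ (q-4)^2·P(Q=q)
 = 16·0.12 + 9·0.21 + 4·0.16 + 1·0.12 + 0·0.21 + 1·0.18
 = 1.92 + 1.89 + 0.64 + 0.12 + 0 + 0.18
 = 4.75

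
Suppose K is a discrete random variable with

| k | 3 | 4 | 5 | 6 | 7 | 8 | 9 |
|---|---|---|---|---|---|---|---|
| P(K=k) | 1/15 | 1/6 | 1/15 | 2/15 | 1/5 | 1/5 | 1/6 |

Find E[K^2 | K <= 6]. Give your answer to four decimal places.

22.4615

P(K <= 6) = 1/15 + 1/6 + 1/15 + 2/15 = 13/30.
E[K^2 | K <= 6] = [9·1/15 + 16·1/6 + 25·1/15 + 36·2/15] / (13/30)
 = 146/15 / (13/30)
 = 292/13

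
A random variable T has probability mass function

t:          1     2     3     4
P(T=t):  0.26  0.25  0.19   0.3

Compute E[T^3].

E[T^3] = Σ t^3·P(T=t)
 = 1·0.26 + 8·0.25 + 27·0.19 + 64·0.3
 = 0.26 + 2 + 5.13 + 19.2
 = 26.59

26.59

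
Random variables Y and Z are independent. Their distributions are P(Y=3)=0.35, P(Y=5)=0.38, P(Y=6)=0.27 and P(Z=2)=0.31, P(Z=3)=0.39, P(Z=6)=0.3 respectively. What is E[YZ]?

16.4063

E[YZ] = Σ_y Σ_z yz · P(Y=y)P(Z=z)
 = 6·0.1085 + 9·0.1365 + 18·0.105 + 10·0.1178 + 15·0.1482 + 30·0.114 + 12·0.0837 + 18·0.1053 + 36·0.081
 = 0.651 + 1.2285 + 1.89 + 1.178 + 2.223 + 3.42 + 1.0044 + 1.8954 + 2.916
 = 16.4063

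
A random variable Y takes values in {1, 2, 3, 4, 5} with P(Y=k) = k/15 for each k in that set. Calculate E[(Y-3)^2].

2

E[(Y-3)^2] = Σ (y-3)^2·P(Y=y)
 = 4·1/15 + 1·2/15 + 0·1/5 + 1·4/15 + 4·1/3
 = 4/15 + 2/15 + 0 + 4/15 + 4/3
 = 2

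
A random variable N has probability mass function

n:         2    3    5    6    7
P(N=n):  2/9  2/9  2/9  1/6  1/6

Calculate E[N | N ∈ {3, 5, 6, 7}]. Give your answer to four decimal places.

5.0714

P(N ∈ {3, 5, 6, 7}) = 2/9 + 2/9 + 1/6 + 1/6 = 7/9.
E[N | N ∈ {3, 5, 6, 7}] = [3·2/9 + 5·2/9 + 6·1/6 + 7·1/6] / (7/9)
 = 71/18 / (7/9)
 = 71/14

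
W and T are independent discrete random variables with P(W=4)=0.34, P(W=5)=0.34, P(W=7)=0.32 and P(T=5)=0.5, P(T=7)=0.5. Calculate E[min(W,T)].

E[min(W,T)] = Σ_w Σ_t min(w,t) · P(W=w)P(T=t)
 = 4·0.17 + 4·0.17 + 5·0.17 + 5·0.17 + 5·0.16 + 7·0.16
 = 0.68 + 0.68 + 0.85 + 0.85 + 0.8 + 1.12
 = 4.98

4.98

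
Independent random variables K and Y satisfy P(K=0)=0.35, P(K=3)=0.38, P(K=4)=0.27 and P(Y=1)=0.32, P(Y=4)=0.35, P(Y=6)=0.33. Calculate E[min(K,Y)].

E[min(K,Y)] = Σ_k Σ_y min(k,y) · P(K=k)P(Y=y)
 = 0·0.112 + 0·0.1225 + 0·0.1155 + 1·0.1216 + 3·0.133 + 3·0.1254 + 1·0.0864 + 4·0.0945 + 4·0.0891
 = 0 + 0 + 0 + 0.1216 + 0.399 + 0.3762 + 0.0864 + 0.378 + 0.3564
 = 1.7176

1.7176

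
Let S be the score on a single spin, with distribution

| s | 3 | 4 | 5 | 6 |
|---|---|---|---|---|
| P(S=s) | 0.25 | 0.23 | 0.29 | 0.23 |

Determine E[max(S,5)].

E[max(S,5)] = Σ max(s,5)·P(S=s)
 = 5·0.25 + 5·0.23 + 5·0.29 + 6·0.23
 = 1.25 + 1.15 + 1.45 + 1.38
 = 5.23

5.23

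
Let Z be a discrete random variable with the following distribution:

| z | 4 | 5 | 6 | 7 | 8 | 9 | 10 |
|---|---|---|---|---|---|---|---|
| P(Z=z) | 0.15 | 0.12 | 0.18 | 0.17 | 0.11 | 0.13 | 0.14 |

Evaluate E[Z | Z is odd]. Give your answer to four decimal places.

P(Z is odd) = 0.12 + 0.17 + 0.13 = 0.42.
E[Z | Z is odd] = [5·0.12 + 7·0.17 + 9·0.13] / 0.42
 = 2.96 / 0.42
 = 148/21

7.0476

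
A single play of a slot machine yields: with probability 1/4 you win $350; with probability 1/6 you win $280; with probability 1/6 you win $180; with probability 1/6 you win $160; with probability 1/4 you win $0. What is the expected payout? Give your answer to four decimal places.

E[payout] = 350·1/4 + 280·1/6 + 180·1/6 + 160·1/6 + 0·1/4
 = 175/2 + 140/3 + 30 + 80/3 + 0
 = 1145/6

190.8333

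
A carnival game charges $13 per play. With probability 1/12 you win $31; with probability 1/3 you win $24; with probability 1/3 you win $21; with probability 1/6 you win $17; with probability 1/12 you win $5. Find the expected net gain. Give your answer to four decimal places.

E[payout] = 31·1/12 + 24·1/3 + 21·1/3 + 17·1/6 + 5·1/12
 = 31/12 + 8 + 7 + 17/6 + 5/12
 = 125/6
Net = 125/6 - 13 = 47/6

7.8333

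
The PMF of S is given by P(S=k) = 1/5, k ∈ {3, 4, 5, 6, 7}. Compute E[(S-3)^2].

6

E[(S-3)^2] = Σ (s-3)^2·P(S=s)
 = 0·1/5 + 1·1/5 + 4·1/5 + 9·1/5 + 16·1/5
 = 0 + 1/5 + 4/5 + 9/5 + 16/5
 = 6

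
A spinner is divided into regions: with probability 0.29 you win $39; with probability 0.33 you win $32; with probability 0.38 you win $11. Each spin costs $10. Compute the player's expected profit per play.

16.05

E[payout] = 39·0.29 + 32·0.33 + 11·0.38
 = 11.31 + 10.56 + 4.18
 = 26.05
Net = 26.05 - 10 = 16.05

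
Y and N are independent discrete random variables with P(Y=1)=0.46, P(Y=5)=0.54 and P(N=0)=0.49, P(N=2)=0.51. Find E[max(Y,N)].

3.3946

E[max(Y,N)] = Σ_y Σ_n max(y,n) · P(Y=y)P(N=n)
 = 1·0.2254 + 2·0.2346 + 5·0.2646 + 5·0.2754
 = 0.2254 + 0.4692 + 1.323 + 1.377
 = 3.3946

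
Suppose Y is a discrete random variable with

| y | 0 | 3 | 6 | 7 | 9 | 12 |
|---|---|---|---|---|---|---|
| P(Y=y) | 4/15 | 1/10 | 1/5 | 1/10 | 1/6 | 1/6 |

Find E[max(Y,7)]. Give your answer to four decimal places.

8.1667

E[max(Y,7)] = Σ max(y,7)·P(Y=y)
 = 7·4/15 + 7·1/10 + 7·1/5 + 7·1/10 + 9·1/6 + 12·1/6
 = 28/15 + 7/10 + 7/5 + 7/10 + 3/2 + 2
 = 49/6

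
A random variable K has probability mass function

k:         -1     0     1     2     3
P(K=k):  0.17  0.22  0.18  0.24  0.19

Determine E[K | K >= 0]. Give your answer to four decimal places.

P(K >= 0) = 0.22 + 0.18 + 0.24 + 0.19 = 0.83.
E[K | K >= 0] = [0·0.22 + 1·0.18 + 2·0.24 + 3·0.19] / 0.83
 = 1.23 / 0.83
 = 123/83

1.4819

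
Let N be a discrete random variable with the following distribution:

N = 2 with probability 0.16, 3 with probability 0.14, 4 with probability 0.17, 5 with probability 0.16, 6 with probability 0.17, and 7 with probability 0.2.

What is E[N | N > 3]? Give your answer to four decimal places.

P(N > 3) = 0.17 + 0.16 + 0.17 + 0.2 = 0.7.
E[N | N > 3] = [4·0.17 + 5·0.16 + 6·0.17 + 7·0.2] / 0.7
 = 3.9 / 0.7
 = 39/7

5.5714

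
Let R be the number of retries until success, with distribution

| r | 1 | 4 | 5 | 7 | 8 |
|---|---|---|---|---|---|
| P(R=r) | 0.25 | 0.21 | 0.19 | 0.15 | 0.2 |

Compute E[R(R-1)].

23.82

E[R(R-1)] = Σ r(r-1)·P(R=r)
 = 0·0.25 + 12·0.21 + 20·0.19 + 42·0.15 + 56·0.2
 = 0 + 2.52 + 3.8 + 6.3 + 11.2
 = 23.82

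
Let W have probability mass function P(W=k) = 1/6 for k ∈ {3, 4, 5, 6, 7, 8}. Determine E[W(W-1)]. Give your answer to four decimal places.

27.6667

E[W(W-1)] = Σ w(w-1)·P(W=w)
 = 6·1/6 + 12·1/6 + 20·1/6 + 30·1/6 + 42·1/6 + 56·1/6
 = 1 + 2 + 10/3 + 5 + 7 + 28/3
 = 83/3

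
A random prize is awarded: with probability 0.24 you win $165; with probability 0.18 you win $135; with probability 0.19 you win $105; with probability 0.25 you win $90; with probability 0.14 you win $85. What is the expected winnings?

118.25

E[payout] = 165·0.24 + 135·0.18 + 105·0.19 + 90·0.25 + 85·0.14
 = 39.6 + 24.3 + 19.95 + 22.5 + 11.9
 = 118.25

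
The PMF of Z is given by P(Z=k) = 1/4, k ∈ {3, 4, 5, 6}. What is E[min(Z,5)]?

4.25

E[min(Z,5)] = Σ min(z,5)·P(Z=z)
 = 3·1/4 + 4·1/4 + 5·1/4 + 5·1/4
 = 3/4 + 1 + 5/4 + 5/4
 = 17/4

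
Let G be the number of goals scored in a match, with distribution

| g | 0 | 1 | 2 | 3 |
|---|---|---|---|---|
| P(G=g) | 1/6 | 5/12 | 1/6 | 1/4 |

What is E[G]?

E[G] = Σ g·P(G=g)
 = 0·1/6 + 1·5/12 + 2·1/6 + 3·1/4
 = 0 + 5/12 + 1/3 + 3/4
 = 3/2

1.5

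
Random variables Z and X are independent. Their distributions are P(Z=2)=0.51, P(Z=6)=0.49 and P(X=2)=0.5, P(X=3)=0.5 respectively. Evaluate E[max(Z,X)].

E[max(Z,X)] = Σ_z Σ_x max(z,x) · P(Z=z)P(X=x)
 = 2·0.255 + 3·0.255 + 6·0.245 + 6·0.245
 = 0.51 + 0.765 + 1.47 + 1.47
 = 4.215

4.215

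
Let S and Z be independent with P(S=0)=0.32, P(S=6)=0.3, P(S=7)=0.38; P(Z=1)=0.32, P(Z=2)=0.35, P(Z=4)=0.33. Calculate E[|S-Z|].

3.6176

E[|S-Z|] = Σ_s Σ_z |s-z| · P(S=s)P(Z=z)
 = 1·0.1024 + 2·0.112 + 4·0.1056 + 5·0.096 + 4·0.105 + 2·0.099 + 6·0.1216 + 5·0.133 + 3·0.1254
 = 0.1024 + 0.224 + 0.4224 + 0.48 + 0.42 + 0.198 + 0.7296 + 0.665 + 0.3762
 = 3.6176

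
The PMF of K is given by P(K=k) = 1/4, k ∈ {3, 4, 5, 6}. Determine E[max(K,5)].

5.25

E[max(K,5)] = Σ max(k,5)·P(K=k)
 = 5·1/4 + 5·1/4 + 5·1/4 + 6·1/4
 = 5/4 + 5/4 + 5/4 + 3/2
 = 21/4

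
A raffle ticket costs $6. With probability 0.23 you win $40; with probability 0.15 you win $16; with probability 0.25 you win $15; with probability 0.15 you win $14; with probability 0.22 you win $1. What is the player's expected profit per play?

E[payout] = 40·0.23 + 16·0.15 + 15·0.25 + 14·0.15 + 1·0.22
 = 9.2 + 2.4 + 3.75 + 2.1 + 0.22
 = 17.67
Net = 17.67 - 6 = 11.67

11.67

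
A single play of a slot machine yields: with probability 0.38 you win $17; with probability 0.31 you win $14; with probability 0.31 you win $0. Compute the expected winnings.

10.8

E[payout] = 17·0.38 + 14·0.31 + 0·0.31
 = 6.46 + 4.34 + 0
 = 10.8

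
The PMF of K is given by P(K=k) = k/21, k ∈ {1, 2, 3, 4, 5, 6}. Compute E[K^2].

21

E[K^2] = Σ k^2·P(K=k)
 = 1·1/21 + 4·2/21 + 9·1/7 + 16·4/21 + 25·5/21 + 36·2/7
 = 1/21 + 8/21 + 9/7 + 64/21 + 125/21 + 72/7
 = 21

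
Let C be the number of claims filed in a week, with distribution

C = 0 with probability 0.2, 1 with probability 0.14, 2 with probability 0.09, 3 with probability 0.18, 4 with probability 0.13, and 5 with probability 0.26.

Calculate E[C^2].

E[C^2] = Σ c^2·P(C=c)
 = 0·0.2 + 1·0.14 + 4·0.09 + 9·0.18 + 16·0.13 + 25·0.26
 = 0 + 0.14 + 0.36 + 1.62 + 2.08 + 6.5
 = 10.7

10.7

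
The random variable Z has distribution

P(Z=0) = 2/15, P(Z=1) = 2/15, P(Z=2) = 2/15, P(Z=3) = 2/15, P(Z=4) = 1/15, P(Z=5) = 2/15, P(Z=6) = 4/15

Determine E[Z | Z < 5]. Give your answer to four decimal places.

P(Z < 5) = 2/15 + 2/15 + 2/15 + 2/15 + 1/15 = 3/5.
E[Z | Z < 5] = [0·2/15 + 1·2/15 + 2·2/15 + 3·2/15 + 4·1/15] / (3/5)
 = 16/15 / (3/5)
 = 16/9

1.7778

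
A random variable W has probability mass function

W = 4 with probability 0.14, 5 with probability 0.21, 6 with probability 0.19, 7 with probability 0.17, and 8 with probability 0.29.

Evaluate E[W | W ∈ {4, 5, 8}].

P(W ∈ {4, 5, 8}) = 0.14 + 0.21 + 0.29 = 0.64.
E[W | W ∈ {4, 5, 8}] = [4·0.14 + 5·0.21 + 8·0.29] / 0.64
 = 3.93 / 0.64
 = 393/64

6.140625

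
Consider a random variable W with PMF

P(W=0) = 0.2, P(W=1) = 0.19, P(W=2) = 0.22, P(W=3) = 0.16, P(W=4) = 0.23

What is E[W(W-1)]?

4.16

E[W(W-1)] = Σ w(w-1)·P(W=w)
 = 0·0.2 + 0·0.19 + 2·0.22 + 6·0.16 + 12·0.23
 = 0 + 0 + 0.44 + 0.96 + 2.76
 = 4.16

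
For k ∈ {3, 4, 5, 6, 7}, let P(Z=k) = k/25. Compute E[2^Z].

61.12

E[2^Z] = Σ 2^z·P(Z=z)
 = 8·3/25 + 16·4/25 + 32·1/5 + 64·6/25 + 128·7/25
 = 24/25 + 64/25 + 32/5 + 384/25 + 896/25
 = 1528/25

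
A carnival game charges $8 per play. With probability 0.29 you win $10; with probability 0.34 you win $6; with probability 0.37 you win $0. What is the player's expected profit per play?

E[payout] = 10·0.29 + 6·0.34 + 0·0.37
 = 2.9 + 2.04 + 0
 = 4.94
Net = 4.94 - 8 = -3.06

-3.06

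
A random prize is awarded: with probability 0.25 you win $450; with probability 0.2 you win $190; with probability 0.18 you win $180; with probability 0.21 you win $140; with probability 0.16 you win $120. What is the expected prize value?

231.5

E[payout] = 450·0.25 + 190·0.2 + 180·0.18 + 140·0.21 + 120·0.16
 = 112.5 + 38 + 32.4 + 29.4 + 19.2
 = 231.5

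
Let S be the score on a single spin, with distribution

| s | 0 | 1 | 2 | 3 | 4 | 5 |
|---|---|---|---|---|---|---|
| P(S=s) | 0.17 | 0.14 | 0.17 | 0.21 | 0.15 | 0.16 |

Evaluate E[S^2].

E[S^2] = Σ s^2·P(S=s)
 = 0·0.17 + 1·0.14 + 4·0.17 + 9·0.21 + 16·0.15 + 25·0.16
 = 0 + 0.14 + 0.68 + 1.89 + 2.4 + 4
 = 9.11

9.11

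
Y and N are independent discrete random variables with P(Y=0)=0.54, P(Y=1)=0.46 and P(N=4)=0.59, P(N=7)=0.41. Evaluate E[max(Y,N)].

E[max(Y,N)] = Σ_y Σ_n max(y,n) · P(Y=y)P(N=n)
 = 4·0.3186 + 7·0.2214 + 4·0.2714 + 7·0.1886
 = 1.2744 + 1.5498 + 1.0856 + 1.3202
 = 5.23

5.23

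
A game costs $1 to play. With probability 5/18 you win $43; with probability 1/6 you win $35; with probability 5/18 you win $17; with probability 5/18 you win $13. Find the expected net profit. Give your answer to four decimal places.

25.1111

E[payout] = 43·5/18 + 35·1/6 + 17·5/18 + 13·5/18
 = 215/18 + 35/6 + 85/18 + 65/18
 = 235/9
Net = 235/9 - 1 = 226/9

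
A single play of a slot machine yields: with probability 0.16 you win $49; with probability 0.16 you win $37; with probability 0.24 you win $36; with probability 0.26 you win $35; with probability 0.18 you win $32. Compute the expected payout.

37.26

E[payout] = 49·0.16 + 37·0.16 + 36·0.24 + 35·0.26 + 32·0.18
 = 7.84 + 5.92 + 8.64 + 9.1 + 5.76
 = 37.26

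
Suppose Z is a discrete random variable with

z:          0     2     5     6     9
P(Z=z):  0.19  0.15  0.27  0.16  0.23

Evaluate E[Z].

4.68

E[Z] = Σ z·P(Z=z)
 = 0·0.19 + 2·0.15 + 5·0.27 + 6·0.16 + 9·0.23
 = 0 + 0.3 + 1.35 + 0.96 + 2.07
 = 4.68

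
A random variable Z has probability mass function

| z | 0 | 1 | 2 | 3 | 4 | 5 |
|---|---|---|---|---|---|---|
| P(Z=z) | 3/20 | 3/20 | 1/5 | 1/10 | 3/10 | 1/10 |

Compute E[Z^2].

9.15

E[Z^2] = Σ z^2·P(Z=z)
 = 0·3/20 + 1·3/20 + 4·1/5 + 9·1/10 + 16·3/10 + 25·1/10
 = 0 + 3/20 + 4/5 + 9/10 + 24/5 + 5/2
 = 183/20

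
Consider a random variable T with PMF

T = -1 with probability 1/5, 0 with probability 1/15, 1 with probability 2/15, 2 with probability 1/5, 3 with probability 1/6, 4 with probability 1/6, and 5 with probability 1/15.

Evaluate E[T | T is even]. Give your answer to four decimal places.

P(T is even) = 1/15 + 1/5 + 1/6 = 13/30.
E[T | T is even] = [0·1/15 + 2·1/5 + 4·1/6] / (13/30)
 = 16/15 / (13/30)
 = 32/13

2.4615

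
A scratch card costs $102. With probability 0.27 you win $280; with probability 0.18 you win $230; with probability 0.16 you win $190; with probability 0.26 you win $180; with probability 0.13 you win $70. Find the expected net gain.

101.3

E[payout] = 280·0.27 + 230·0.18 + 190·0.16 + 180·0.26 + 70·0.13
 = 75.6 + 41.4 + 30.4 + 46.8 + 9.1
 = 203.3
Net = 203.3 - 102 = 101.3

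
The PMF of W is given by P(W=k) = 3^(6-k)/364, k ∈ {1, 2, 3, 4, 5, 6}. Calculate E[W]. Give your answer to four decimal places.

1.4918

E[W] = Σ w·P(W=w)
 = 1·243/364 + 2·81/364 + 3·27/364 + 4·9/364 + 5·3/364 + 6·1/364
 = 243/364 + 81/182 + 81/364 + 9/91 + 15/364 + 3/182
 = 543/364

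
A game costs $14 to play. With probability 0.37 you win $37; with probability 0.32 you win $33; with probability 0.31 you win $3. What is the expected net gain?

11.18

E[payout] = 37·0.37 + 33·0.32 + 3·0.31
 = 13.69 + 10.56 + 0.93
 = 25.18
Net = 25.18 - 14 = 11.18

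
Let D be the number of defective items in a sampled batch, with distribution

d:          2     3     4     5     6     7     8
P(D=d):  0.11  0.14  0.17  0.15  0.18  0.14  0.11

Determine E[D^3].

177.51

E[D^3] = Σ d^3·P(D=d)
 = 8·0.11 + 27·0.14 + 64·0.17 + 125·0.15 + 216·0.18 + 343·0.14 + 512·0.11
 = 0.88 + 3.78 + 10.88 + 18.75 + 38.88 + 48.02 + 56.32
 = 177.51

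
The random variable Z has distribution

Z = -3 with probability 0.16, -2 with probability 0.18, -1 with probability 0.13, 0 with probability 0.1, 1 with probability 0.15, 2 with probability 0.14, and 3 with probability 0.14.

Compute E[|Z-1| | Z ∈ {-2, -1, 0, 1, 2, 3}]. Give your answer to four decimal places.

1.5714

P(Z ∈ {-2, -1, 0, 1, 2, 3}) = 0.18 + 0.13 + 0.1 + 0.15 + 0.14 + 0.14 = 0.84.
E[|Z-1| | Z ∈ {-2, -1, 0, 1, 2, 3}] = [3·0.18 + 2·0.13 + 1·0.1 + 0·0.15 + 1·0.14 + 2·0.14] / 0.84
 = 1.32 / 0.84
 = 11/7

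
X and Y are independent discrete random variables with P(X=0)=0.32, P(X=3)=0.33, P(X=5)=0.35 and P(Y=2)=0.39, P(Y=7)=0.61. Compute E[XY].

E[XY] = Σ_x Σ_y xy · P(X=x)P(Y=y)
 = 0·0.1248 + 0·0.1952 + 6·0.1287 + 21·0.2013 + 10·0.1365 + 35·0.2135
 = 0 + 0 + 0.7722 + 4.2273 + 1.365 + 7.4725
 = 13.837

13.837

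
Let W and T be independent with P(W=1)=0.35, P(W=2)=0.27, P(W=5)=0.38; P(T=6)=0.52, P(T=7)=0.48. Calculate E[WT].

E[WT] = Σ_w Σ_t wt · P(W=w)P(T=t)
 = 6·0.182 + 7·0.168 + 12·0.1404 + 14·0.1296 + 30·0.1976 + 35·0.1824
 = 1.092 + 1.176 + 1.6848 + 1.8144 + 5.928 + 6.384
 = 18.0792

18.0792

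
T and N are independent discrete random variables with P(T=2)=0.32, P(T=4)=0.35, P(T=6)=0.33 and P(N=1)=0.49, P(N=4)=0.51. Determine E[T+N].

6.55

E[T+N] = Σ_t Σ_n (t+n) · P(T=t)P(N=n)
 = 3·0.1568 + 6·0.1632 + 5·0.1715 + 8·0.1785 + 7·0.1617 + 10·0.1683
 = 0.4704 + 0.9792 + 0.8575 + 1.428 + 1.1319 + 1.683
 = 6.55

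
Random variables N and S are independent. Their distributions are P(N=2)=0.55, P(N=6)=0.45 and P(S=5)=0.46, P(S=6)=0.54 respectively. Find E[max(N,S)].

E[max(N,S)] = Σ_n Σ_s max(n,s) · P(N=n)P(S=s)
 = 5·0.253 + 6·0.297 + 6·0.207 + 6·0.243
 = 1.265 + 1.782 + 1.242 + 1.458
 = 5.747

5.747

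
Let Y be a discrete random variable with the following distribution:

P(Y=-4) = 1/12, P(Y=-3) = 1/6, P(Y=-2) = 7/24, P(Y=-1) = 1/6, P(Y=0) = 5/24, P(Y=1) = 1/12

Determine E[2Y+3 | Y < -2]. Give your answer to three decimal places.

-3.667

P(Y < -2) = 1/12 + 1/6 = 1/4.
E[2Y+3 | Y < -2] = [(-5)·1/12 + (-3)·1/6] / (1/4)
 = -11/12 / (1/4)
 = -11/3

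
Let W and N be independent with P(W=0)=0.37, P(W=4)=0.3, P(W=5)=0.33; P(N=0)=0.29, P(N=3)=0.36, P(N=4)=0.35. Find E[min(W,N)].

1.5624

E[min(W,N)] = Σ_w Σ_n min(w,n) · P(W=w)P(N=n)
 = 0·0.1073 + 0·0.1332 + 0·0.1295 + 0·0.087 + 3·0.108 + 4·0.105 + 0·0.0957 + 3·0.1188 + 4·0.1155
 = 0 + 0 + 0 + 0 + 0.324 + 0.42 + 0 + 0.3564 + 0.462
 = 1.5624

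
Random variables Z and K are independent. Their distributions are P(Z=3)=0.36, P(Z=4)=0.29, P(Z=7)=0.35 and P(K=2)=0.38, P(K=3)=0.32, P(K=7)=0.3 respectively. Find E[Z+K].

8.51

E[Z+K] = Σ_z Σ_k (z+k) · P(Z=z)P(K=k)
 = 5·0.1368 + 6·0.1152 + 10·0.108 + 6·0.1102 + 7·0.0928 + 11·0.087 + 9·0.133 + 10·0.112 + 14·0.105
 = 0.684 + 0.6912 + 1.08 + 0.6612 + 0.6496 + 0.957 + 1.197 + 1.12 + 1.47
 = 8.51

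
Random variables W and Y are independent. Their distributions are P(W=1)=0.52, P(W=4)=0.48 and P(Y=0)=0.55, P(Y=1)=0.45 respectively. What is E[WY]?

E[WY] = Σ_w Σ_y wy · P(W=w)P(Y=y)
 = 0·0.286 + 1·0.234 + 0·0.264 + 4·0.216
 = 0 + 0.234 + 0 + 0.864
 = 1.098

1.098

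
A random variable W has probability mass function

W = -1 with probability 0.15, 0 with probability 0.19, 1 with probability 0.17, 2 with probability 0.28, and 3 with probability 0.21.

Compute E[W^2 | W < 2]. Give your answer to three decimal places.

0.627

P(W < 2) = 0.15 + 0.19 + 0.17 = 0.51.
E[W^2 | W < 2] = [1·0.15 + 0·0.19 + 1·0.17] / 0.51
 = 0.32 / 0.51
 = 32/51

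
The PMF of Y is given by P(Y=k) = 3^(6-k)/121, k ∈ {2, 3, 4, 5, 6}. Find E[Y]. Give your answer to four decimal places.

E[Y] = Σ y·P(Y=y)
 = 2·81/121 + 3·27/121 + 4·9/121 + 5·3/121 + 6·1/121
 = 162/121 + 81/121 + 36/121 + 15/121 + 6/121
 = 300/121

2.4793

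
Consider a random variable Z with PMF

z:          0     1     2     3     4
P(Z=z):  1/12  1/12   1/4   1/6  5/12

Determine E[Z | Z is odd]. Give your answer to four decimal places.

P(Z is odd) = 1/12 + 1/6 = 1/4.
E[Z | Z is odd] = [1·1/12 + 3·1/6] / (1/4)
 = 7/12 / (1/4)
 = 7/3

2.3333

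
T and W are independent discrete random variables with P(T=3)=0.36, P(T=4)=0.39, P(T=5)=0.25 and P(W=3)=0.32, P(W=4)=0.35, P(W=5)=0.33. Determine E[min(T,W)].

3.5177

E[min(T,W)] = Σ_t Σ_w min(t,w) · P(T=t)P(W=w)
 = 3·0.1152 + 3·0.126 + 3·0.1188 + 3·0.1248 + 4·0.1365 + 4·0.1287 + 3·0.08 + 4·0.0875 + 5·0.0825
 = 0.3456 + 0.378 + 0.3564 + 0.3744 + 0.546 + 0.5148 + 0.24 + 0.35 + 0.4125
 = 3.5177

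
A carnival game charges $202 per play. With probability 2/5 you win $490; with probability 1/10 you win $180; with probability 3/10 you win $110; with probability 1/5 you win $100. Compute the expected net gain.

E[payout] = 490·2/5 + 180·1/10 + 110·3/10 + 100·1/5
 = 196 + 18 + 33 + 20
 = 267
Net = 267 - 202 = 65

65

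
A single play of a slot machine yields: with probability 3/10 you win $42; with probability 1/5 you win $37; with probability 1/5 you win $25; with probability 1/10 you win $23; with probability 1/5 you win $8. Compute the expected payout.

E[payout] = 42·3/10 + 37·1/5 + 25·1/5 + 23·1/10 + 8·1/5
 = 63/5 + 37/5 + 5 + 23/10 + 8/5
 = 289/10

28.9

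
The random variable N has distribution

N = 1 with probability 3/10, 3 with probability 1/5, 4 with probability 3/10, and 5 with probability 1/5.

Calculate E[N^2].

E[N^2] = Σ n^2·P(N=n)
 = 1·3/10 + 9·1/5 + 16·3/10 + 25·1/5
 = 3/10 + 9/5 + 24/5 + 5
 = 119/10

11.9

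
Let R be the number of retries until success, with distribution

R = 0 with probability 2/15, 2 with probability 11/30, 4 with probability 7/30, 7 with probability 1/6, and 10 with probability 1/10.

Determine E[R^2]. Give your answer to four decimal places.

E[R^2] = Σ r^2·P(R=r)
 = 0·2/15 + 4·11/30 + 16·7/30 + 49·1/6 + 100·1/10
 = 0 + 22/15 + 56/15 + 49/6 + 10
 = 701/30

23.3667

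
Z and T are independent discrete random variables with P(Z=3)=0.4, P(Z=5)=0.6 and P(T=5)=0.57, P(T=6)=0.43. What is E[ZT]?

E[ZT] = Σ_z Σ_t zt · P(Z=z)P(T=t)
 = 15·0.228 + 18·0.172 + 25·0.342 + 30·0.258
 = 3.42 + 3.096 + 8.55 + 7.74
 = 22.806

22.806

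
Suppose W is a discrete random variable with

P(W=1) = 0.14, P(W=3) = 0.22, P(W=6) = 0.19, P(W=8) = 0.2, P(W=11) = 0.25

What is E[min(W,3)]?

2.72

E[min(W,3)] = Σ min(w,3)·P(W=w)
 = 1·0.14 + 3·0.22 + 3·0.19 + 3·0.2 + 3·0.25
 = 0.14 + 0.66 + 0.57 + 0.6 + 0.75
 = 2.72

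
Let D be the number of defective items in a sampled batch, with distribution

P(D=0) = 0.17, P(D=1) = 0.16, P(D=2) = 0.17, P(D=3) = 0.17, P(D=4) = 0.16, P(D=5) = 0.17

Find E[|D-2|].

E[|D-2|] = Σ |d-2|·P(D=d)
 = 2·0.17 + 1·0.16 + 0·0.17 + 1·0.17 + 2·0.16 + 3·0.17
 = 0.34 + 0.16 + 0 + 0.17 + 0.32 + 0.51
 = 1.5

1.5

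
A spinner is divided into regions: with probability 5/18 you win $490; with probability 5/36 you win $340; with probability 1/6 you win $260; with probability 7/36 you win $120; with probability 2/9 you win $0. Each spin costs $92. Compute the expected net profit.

E[payout] = 490·5/18 + 340·5/36 + 260·1/6 + 120·7/36 + 0·2/9
 = 1225/9 + 425/9 + 130/3 + 70/3 + 0
 = 250
Net = 250 - 92 = 158

158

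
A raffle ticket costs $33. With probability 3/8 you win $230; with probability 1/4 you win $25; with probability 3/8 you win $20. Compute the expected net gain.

67

E[payout] = 230·3/8 + 25·1/4 + 20·3/8
 = 345/4 + 25/4 + 15/2
 = 100
Net = 100 - 33 = 67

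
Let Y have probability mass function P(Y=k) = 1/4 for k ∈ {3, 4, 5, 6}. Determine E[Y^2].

E[Y^2] = Σ y^2·P(Y=y)
 = 9·1/4 + 16·1/4 + 25·1/4 + 36·1/4
 = 9/4 + 4 + 25/4 + 9
 = 43/2

21.5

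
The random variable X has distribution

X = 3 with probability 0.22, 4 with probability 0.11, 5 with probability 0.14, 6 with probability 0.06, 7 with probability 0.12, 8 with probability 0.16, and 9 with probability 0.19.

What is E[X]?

5.99

E[X] = Σ x·P(X=x)
 = 3·0.22 + 4·0.11 + 5·0.14 + 6·0.06 + 7·0.12 + 8·0.16 + 9·0.19
 = 0.66 + 0.44 + 0.7 + 0.36 + 0.84 + 1.28 + 1.71
 = 5.99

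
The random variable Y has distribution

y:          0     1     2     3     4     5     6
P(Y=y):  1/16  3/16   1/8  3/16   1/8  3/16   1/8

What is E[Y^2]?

E[Y^2] = Σ y^2·P(Y=y)
 = 0·1/16 + 1·3/16 + 4·1/8 + 9·3/16 + 16·1/8 + 25·3/16 + 36·1/8
 = 0 + 3/16 + 1/2 + 27/16 + 2 + 75/16 + 9/2
 = 217/16

13.5625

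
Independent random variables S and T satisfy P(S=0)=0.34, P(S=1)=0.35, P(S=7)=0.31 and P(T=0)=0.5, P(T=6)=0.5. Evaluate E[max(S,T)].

E[max(S,T)] = Σ_s Σ_t max(s,t) · P(S=s)P(T=t)
 = 0·0.17 + 6·0.17 + 1·0.175 + 6·0.175 + 7·0.155 + 7·0.155
 = 0 + 1.02 + 0.175 + 1.05 + 1.085 + 1.085
 = 4.415

4.415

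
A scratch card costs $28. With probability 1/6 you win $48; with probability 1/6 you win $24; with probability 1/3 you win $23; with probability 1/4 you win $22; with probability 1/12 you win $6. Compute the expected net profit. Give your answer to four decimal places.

E[payout] = 48·1/6 + 24·1/6 + 23·1/3 + 22·1/4 + 6·1/12
 = 8 + 4 + 23/3 + 11/2 + 1/2
 = 77/3
Net = 77/3 - 28 = -7/3

-2.3333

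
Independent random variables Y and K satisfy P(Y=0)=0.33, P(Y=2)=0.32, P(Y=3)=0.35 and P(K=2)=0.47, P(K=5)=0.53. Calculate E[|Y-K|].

2.229

E[|Y-K|] = Σ_y Σ_k |y-k| · P(Y=y)P(K=k)
 = 2·0.1551 + 5·0.1749 + 0·0.1504 + 3·0.1696 + 1·0.1645 + 2·0.1855
 = 0.3102 + 0.8745 + 0 + 0.5088 + 0.1645 + 0.371
 = 2.229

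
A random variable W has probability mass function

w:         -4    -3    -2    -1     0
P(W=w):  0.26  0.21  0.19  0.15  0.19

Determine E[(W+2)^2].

2.16

E[(W+2)^2] = Σ (w+2)^2·P(W=w)
 = 4·0.26 + 1·0.21 + 0·0.19 + 1·0.15 + 4·0.19
 = 1.04 + 0.21 + 0 + 0.15 + 0.76
 = 2.16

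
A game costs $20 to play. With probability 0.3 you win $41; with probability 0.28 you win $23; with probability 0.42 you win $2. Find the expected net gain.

-0.42

E[payout] = 41·0.3 + 23·0.28 + 2·0.42
 = 12.3 + 6.44 + 0.84
 = 19.58
Net = 19.58 - 20 = -0.42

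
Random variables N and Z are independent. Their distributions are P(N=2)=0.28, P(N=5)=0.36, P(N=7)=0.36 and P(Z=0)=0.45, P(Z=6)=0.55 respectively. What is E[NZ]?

16.104

E[NZ] = Σ_n Σ_z nz · P(N=n)P(Z=z)
 = 0·0.126 + 12·0.154 + 0·0.162 + 30·0.198 + 0·0.162 + 42·0.198
 = 0 + 1.848 + 0 + 5.94 + 0 + 8.316
 = 16.104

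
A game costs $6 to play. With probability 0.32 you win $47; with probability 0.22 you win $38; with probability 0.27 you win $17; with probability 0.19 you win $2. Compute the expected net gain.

E[payout] = 47·0.32 + 38·0.22 + 17·0.27 + 2·0.19
 = 15.04 + 8.36 + 4.59 + 0.38
 = 28.37
Net = 28.37 - 6 = 22.37

22.37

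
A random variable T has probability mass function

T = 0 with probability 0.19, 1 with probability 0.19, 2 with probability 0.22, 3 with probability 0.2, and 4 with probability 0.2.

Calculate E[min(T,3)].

1.83

E[min(T,3)] = Σ min(t,3)·P(T=t)
 = 0·0.19 + 1·0.19 + 2·0.22 + 3·0.2 + 3·0.2
 = 0 + 0.19 + 0.44 + 0.6 + 0.6
 = 1.83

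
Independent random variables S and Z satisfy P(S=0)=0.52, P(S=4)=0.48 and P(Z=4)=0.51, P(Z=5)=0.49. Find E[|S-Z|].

2.57

E[|S-Z|] = Σ_s Σ_z |s-z| · P(S=s)P(Z=z)
 = 4·0.2652 + 5·0.2548 + 0·0.2448 + 1·0.2352
 = 1.0608 + 1.274 + 0 + 0.2352
 = 2.57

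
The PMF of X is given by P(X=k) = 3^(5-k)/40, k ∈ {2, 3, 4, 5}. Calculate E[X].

E[X] = Σ x·P(X=x)
 = 2·27/40 + 3·9/40 + 4·3/40 + 5·1/40
 = 27/20 + 27/40 + 3/10 + 1/8
 = 49/20

2.45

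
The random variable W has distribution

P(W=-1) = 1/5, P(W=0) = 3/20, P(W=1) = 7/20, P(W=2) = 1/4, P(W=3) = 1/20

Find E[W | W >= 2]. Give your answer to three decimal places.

2.167

P(W >= 2) = 1/4 + 1/20 = 3/10.
E[W | W >= 2] = [2·1/4 + 3·1/20] / (3/10)
 = 13/20 / (3/10)
 = 13/6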